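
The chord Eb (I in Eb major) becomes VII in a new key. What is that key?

The numeral VII denotes a major triad on scale degree 7. With Eb on degree 7, the tonic of the new key is F.
Degree 7 carries a major triad in natural-minor keys, so the destination is F minor.
Check: the diatonic triads of F minor (natural minor) are Fm (i), Gdim (ii°), Ab (III), Bbm (iv), Cm (v), Db (VI), Eb (VII) — Eb is indeed VII.

F minor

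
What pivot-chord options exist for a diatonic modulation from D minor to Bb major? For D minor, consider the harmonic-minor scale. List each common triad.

Dm, Gm, Bb

Triads in D minor (harmonic minor): Dm (i), Edim (ii°), Faug (III+), Gm (iv), A (V), Bb (VI), C#dim (vii°).
Triads in Bb major: Bb (I), Cm (ii), Dm (iii), Eb (IV), F (V), Gm (vi), Adim (vii°).
Shared triads with their functions: Dm (i in D minor, iii in Bb major); Gm (iv in D minor, vi in Bb major); Bb (VI in D minor, I in Bb major).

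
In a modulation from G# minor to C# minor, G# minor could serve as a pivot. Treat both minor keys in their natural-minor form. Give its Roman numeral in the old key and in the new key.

i in G# minor; v in C# minor

The scale of G# minor (natural minor) is G# A# B C# D# E F#; G# is degree 1, and the triad built there (G#-B-D#) is minor, so it is i.
The scale of C# minor (natural minor) is C# D# E F# G# A B; G# is degree 5, and the triad built there (G#-B-D#) is minor, so it is v.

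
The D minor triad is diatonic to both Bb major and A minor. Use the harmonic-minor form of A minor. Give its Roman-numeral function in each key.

The scale of Bb major is Bb C D Eb F G A; D is degree 3, and the triad built there (D-F-A) is minor, so it is iii.
The scale of A minor (harmonic minor) is A B C D E F G#; D is degree 4, and the triad built there (D-F-A) is minor, so it is iv.

iii in Bb major; iv in A minor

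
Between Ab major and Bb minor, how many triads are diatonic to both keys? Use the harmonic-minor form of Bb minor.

Diatonic triads of Ab major: Ab major (I), Bb minor (ii), C minor (iii), Db major (IV), Eb major (V), F minor (vi), G diminished (vii°).
Diatonic triads of Bb minor (harmonic minor): Bb minor (i), C diminished (ii°), Db augmented (III+), Eb minor (iv), F major (V), Gb major (VI), A diminished (vii°).
Matching root and quality in both lists: Bb minor.
That gives 1 common triad.

1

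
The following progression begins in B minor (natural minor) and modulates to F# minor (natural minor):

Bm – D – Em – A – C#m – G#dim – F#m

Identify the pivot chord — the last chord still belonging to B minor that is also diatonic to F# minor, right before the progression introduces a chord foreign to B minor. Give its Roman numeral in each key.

A — VII in B minor, III in F# minor

Chords diatonic to B minor: Bm, C#dim, D, Em, F#m, G, A.
Reading the progression, the first chord not in that set is C#m, so the modulation leaves B minor there.
The chord immediately before C#m is A, which is diatonic to both keys: VII in B minor and III in F# minor.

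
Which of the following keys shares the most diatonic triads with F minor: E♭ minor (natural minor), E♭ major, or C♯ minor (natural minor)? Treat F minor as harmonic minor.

E♭ minor

Triads of F minor (harmonic minor): Fm (i), Gdim (ii°), A♭aug (III+), B♭m (iv), C (V), D♭ (VI), Edim (vii°).
E♭ minor (natural minor) shares 2: B♭m, D♭.
E♭ major shares 1: Fm.
C♯ minor (natural minor) shares 0: none.
The most common triads (2) are shared with E♭ minor.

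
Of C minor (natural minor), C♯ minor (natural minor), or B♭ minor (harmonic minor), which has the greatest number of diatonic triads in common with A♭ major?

C minor

Triads of A♭ major: A♭ (I), B♭m (ii), Cm (iii), D♭ (IV), E♭ (V), Fm (vi), Gdim (vii°).
C minor (natural minor) shares 4: A♭, Cm, E♭, Fm.
C♯ minor (natural minor) shares 0: none.
B♭ minor (harmonic minor) shares 1: B♭m.
The most common triads (4) are shared with C minor.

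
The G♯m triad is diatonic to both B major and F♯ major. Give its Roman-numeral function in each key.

The scale of B major is B C♯ D♯ E F♯ G♯ A♯; G♯ is degree 6, and the triad built there (G♯-B-D♯) is minor, so it is vi.
The scale of F♯ major is F♯ G♯ A♯ B C♯ D♯ E♯; G♯ is degree 2, and the triad built there (G♯-B-D♯) is minor, so it is ii.

vi in B major; ii in F♯ major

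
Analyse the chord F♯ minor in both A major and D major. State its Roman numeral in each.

The scale of A major is A B C♯ D E F♯ G♯; F♯ is degree 6, and the triad built there (F♯-A-C♯) is minor, so it is vi.
The scale of D major is D E F♯ G A B C♯; F♯ is degree 3, and the triad built there (F♯-A-C♯) is minor, so it is iii.

vi in A major; iii in D major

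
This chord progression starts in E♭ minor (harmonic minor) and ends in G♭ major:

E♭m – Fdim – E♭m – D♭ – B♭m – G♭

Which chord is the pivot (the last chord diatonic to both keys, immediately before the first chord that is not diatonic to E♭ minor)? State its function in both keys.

E♭m — i in E♭ minor, vi in G♭ major

Chords diatonic to E♭ minor: E♭m, Fdim, G♭aug, A♭m, B♭, C♭, Ddim.
Reading the progression, the first chord not in that set is D♭, so the modulation leaves E♭ minor there.
The chord immediately before D♭ is E♭m, which is diatonic to both keys: i in E♭ minor and vi in G♭ major.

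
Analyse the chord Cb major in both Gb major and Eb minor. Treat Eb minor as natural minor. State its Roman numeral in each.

IV in Gb major; VI in Eb minor

The scale of Gb major is Gb Ab Bb Cb Db Eb F; Cb is degree 4, and the triad built there (Cb-Eb-Gb) is major, so it is IV.
The scale of Eb minor (natural minor) is Eb F Gb Ab Bb Cb Db; Cb is degree 6, and the triad built there (Cb-Eb-Gb) is major, so it is VI.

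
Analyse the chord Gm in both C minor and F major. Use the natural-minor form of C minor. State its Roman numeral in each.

v in C minor; ii in F major

The scale of C minor (natural minor) is C D Eb F G Ab Bb; G is degree 5, and the triad built there (G-Bb-D) is minor, so it is v.
The scale of F major is F G A Bb C D E; G is degree 2, and the triad built there (G-Bb-D) is minor, so it is ii.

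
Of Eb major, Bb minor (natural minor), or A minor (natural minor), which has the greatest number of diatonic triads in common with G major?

A minor

Triads of G major: G (I), Am (ii), Bm (iii), C (IV), D (V), Em (vi), F#dim (vii°).
Eb major shares 0: none.
Bb minor (natural minor) shares 0: none.
A minor (natural minor) shares 4: G, Am, C, Em.
The most common triads (4) are shared with A minor.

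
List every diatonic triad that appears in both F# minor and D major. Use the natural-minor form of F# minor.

Triads in F# minor (natural minor): F#m (i), G#dim (ii°), A (III), Bm (iv), C#m (v), D (VI), E (VII).
Triads in D major: D (I), Em (ii), F#m (iii), G (IV), A (V), Bm (vi), C#dim (vii°).
Shared triads with their functions: F#m (i in F# minor, iii in D major); A (III in F# minor, V in D major); Bm (iv in F# minor, vi in D major); D (VI in F# minor, I in D major).

F#m, A, Bm, D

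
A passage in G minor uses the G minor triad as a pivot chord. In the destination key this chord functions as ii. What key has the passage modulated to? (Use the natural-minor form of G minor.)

The numeral ii denotes a minor triad on scale degree 2. With G on degree 2, the tonic of the new key is F.
Degree 2 carries a minor triad in major keys, so the destination is F major.
Check: the diatonic triads of F major are F (I), Gm (ii), Am (iii), Bb (IV), C (V), Dm (vi), Edim (vii°) — G minor is indeed ii.

F major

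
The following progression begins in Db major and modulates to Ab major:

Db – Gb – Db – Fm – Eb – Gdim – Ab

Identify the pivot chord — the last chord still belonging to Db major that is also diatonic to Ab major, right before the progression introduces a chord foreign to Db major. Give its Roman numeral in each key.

Chords diatonic to Db major: Db, Ebm, Fm, Gb, Ab, Bbm, Cdim.
Reading the progression, the first chord not in that set is Eb, so the modulation leaves Db major there.
The chord immediately before Eb is Fm, which is diatonic to both keys: iii in Db major and vi in Ab major.

Fm — iii in Db major, vi in Ab major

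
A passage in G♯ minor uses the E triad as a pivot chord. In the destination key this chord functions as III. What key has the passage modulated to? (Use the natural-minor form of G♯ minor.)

C♯ minor

The numeral III denotes a major triad on scale degree 3. With E on degree 3, the tonic of the new key is C♯.
Degree 3 carries a major triad in natural-minor keys, so the destination is C♯ minor.
Check: the diatonic triads of C♯ minor (natural minor) are C♯m (i), D♯dim (ii°), E (III), F♯m (iv), G♯m (v), A (VI), B (VII) — E is indeed III.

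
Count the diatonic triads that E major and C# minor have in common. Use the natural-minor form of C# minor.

Diatonic triads of E major: E (I), F#m (ii), G#m (iii), A (IV), B (V), C#m (vi), D#dim (vii°).
Diatonic triads of C# minor (natural minor): C#m (i), D#dim (ii°), E (III), F#m (iv), G#m (v), A (VI), B (VII).
Matching root and quality in both lists: E, F#m, G#m, A, B, C#m, D#dim.
That gives 7 common triads.

7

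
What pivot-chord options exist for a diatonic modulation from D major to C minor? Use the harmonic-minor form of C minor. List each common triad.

Triads in D major: D (I), Em (ii), F♯m (iii), G (IV), A (V), Bm (vi), C♯dim (vii°).
Triads in C minor (harmonic minor): Cm (i), Ddim (ii°), E♭aug (III+), Fm (iv), G (V), A♭ (VI), Bdim (vii°).
Shared triads with their functions: G (IV in D major, V in C minor).

G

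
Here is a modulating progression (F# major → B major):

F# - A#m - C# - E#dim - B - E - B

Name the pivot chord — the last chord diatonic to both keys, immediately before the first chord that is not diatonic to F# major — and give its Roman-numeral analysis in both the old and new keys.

B — IV in F# major, I in B major

Chords diatonic to F# major: F#, G#m, A#m, B, C#, D#m, E#dim.
Reading the progression, the first chord not in that set is E, so the modulation leaves F# major there.
The chord immediately before E is B, which is diatonic to both keys: IV in F# major and I in B major.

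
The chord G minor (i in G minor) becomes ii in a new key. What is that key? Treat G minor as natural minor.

F major

The numeral ii denotes a minor triad on scale degree 2. With G on degree 2, the tonic of the new key is F.
Degree 2 carries a minor triad in major keys, so the destination is F major.
Check: the diatonic triads of F major are F (I), Gm (ii), Am (iii), Bb (IV), C (V), Dm (vi), Edim (vii°) — G minor is indeed ii.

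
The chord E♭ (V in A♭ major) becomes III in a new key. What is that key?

The numeral III denotes a major triad on scale degree 3. With E♭ on degree 3, the tonic of the new key is C.
Degree 3 carries a major triad in natural-minor keys, so the destination is C minor.
Check: the diatonic triads of C minor (natural minor) are Cm (i), Ddim (ii°), E♭ (III), Fm (iv), Gm (v), A♭ (VI), B♭ (VII) — E♭ is indeed III.

C minor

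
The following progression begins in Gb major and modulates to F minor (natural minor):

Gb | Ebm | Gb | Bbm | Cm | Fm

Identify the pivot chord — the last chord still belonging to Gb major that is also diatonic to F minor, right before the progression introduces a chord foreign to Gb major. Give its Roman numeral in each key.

Chords diatonic to Gb major: Gb, Abm, Bbm, Cb, Db, Ebm, Fdim.
Reading the progression, the first chord not in that set is Cm, so the modulation leaves Gb major there.
The chord immediately before Cm is Bbm, which is diatonic to both keys: iii in Gb major and iv in F minor.

Bbm — iii in Gb major, iv in F minor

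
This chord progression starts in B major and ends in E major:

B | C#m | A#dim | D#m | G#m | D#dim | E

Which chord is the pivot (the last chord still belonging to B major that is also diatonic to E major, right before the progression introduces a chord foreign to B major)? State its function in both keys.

Chords diatonic to B major: B, C#m, D#m, E, F#, G#m, A#dim.
Reading the progression, the first chord not in that set is D#dim, so the modulation leaves B major there.
The chord immediately before D#dim is G#m, which is diatonic to both keys: vi in B major and iii in E major.

G#m — vi in B major, iii in E major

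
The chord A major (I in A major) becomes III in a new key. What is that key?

The numeral III denotes a major triad on scale degree 3. With A on degree 3, the tonic of the new key is F♯.
Degree 3 carries a major triad in natural-minor keys, so the destination is F♯ minor.
Check: the diatonic triads of F♯ minor (natural minor) are F♯m (i), G♯dim (ii°), A (III), Bm (iv), C♯m (v), D (VI), E (VII) — A major is indeed III.

F♯ minor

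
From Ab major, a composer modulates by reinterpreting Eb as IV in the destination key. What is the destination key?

The numeral IV denotes a major triad on scale degree 4. With Eb on degree 4, the tonic of the new key is Bb.
Degree 4 carries a major triad in major keys, so the destination is Bb major.
Check: the diatonic triads of Bb major are Bb (I), Cm (ii), Dm (iii), Eb (IV), F (V), Gm (vi), Adim (vii°) — Eb is indeed IV.

Bb major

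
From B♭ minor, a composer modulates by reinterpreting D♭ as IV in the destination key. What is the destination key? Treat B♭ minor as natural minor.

The numeral IV denotes a major triad on scale degree 4. With D♭ on degree 4, the tonic of the new key is A♭.
Degree 4 carries a major triad in major keys, so the destination is A♭ major.
Check: the diatonic triads of A♭ major are A♭ (I), B♭m (ii), Cm (iii), D♭ (IV), E♭ (V), Fm (vi), Gdim (vii°) — D♭ is indeed IV.

A♭ major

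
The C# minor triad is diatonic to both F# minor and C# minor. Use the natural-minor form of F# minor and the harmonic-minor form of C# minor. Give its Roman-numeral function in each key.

v in F# minor; i in C# minor

The scale of F# minor (natural minor) is F# G# A B C# D E; C# is degree 5, and the triad built there (C#-E-G#) is minor, so it is v.
The scale of C# minor (harmonic minor) is C# D# E F# G# A B#; C# is degree 1, and the triad built there (C#-E-G#) is minor, so it is i.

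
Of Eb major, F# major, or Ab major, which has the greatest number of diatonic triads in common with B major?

F# major

Triads of B major: B major (I), C# minor (ii), D# minor (iii), E major (IV), F# major (V), G# minor (vi), A# diminished (vii°).
Eb major shares 0: none.
F# major shares 4: B, D#m, F#, G#m.
Ab major shares 0: none.
The most common triads (4) are shared with F# major.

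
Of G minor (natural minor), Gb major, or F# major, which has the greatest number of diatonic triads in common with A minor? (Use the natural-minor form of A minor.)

G minor

Triads of A minor (natural minor): Am (i), Bdim (ii°), C (III), Dm (iv), Em (v), F (VI), G (VII).
G minor (natural minor) shares 2: Dm, F.
Gb major shares 0: none.
F# major shares 0: none.
The most common triads (2) are shared with G minor.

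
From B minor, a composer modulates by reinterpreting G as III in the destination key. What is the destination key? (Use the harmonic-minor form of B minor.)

E minor

The numeral III denotes a major triad on scale degree 3. With G on degree 3, the tonic of the new key is E.
Degree 3 carries a major triad in natural-minor keys, so the destination is E minor.
Check: the diatonic triads of E minor (natural minor) are Em (i), F#dim (ii°), G (III), Am (iv), Bm (v), C (VI), D (VII) — G is indeed III.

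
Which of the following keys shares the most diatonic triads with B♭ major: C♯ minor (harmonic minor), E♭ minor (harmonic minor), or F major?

Triads of B♭ major: B♭ (I), Cm (ii), Dm (iii), E♭ (IV), F (V), Gm (vi), Adim (vii°).
C♯ minor (harmonic minor) shares 0: none.
E♭ minor (harmonic minor) shares 1: B♭.
F major shares 4: B♭, Dm, F, Gm.
The most common triads (4) are shared with F major.

F major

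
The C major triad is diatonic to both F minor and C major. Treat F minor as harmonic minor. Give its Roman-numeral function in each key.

The scale of F minor (harmonic minor) is F G Ab Bb C Db E; C is degree 5, and the triad built there (C-E-G) is major, so it is V.
The scale of C major is C D E F G A B; C is degree 1, and the triad built there (C-E-G) is major, so it is I.

V in F minor; I in C major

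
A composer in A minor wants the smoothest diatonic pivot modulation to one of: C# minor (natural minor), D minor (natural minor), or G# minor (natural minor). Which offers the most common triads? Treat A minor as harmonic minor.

Triads of A minor (harmonic minor): A minor (i), B diminished (ii°), C augmented (III+), D minor (iv), E major (V), F major (VI), G# diminished (vii°).
C# minor (natural minor) shares 1: E.
D minor (natural minor) shares 3: Am, Dm, F.
G# minor (natural minor) shares 1: E.
The most common triads (3) are shared with D minor.

D minor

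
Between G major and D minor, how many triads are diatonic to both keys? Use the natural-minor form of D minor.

Diatonic triads of G major: G (I), Am (ii), Bm (iii), C (IV), D (V), Em (vi), F#dim (vii°).
Diatonic triads of D minor (natural minor): Dm (i), Edim (ii°), F (III), Gm (iv), Am (v), Bb (VI), C (VII).
Matching root and quality in both lists: Am, C.
That gives 2 common triads.

2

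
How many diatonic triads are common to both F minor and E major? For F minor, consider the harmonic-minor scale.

Diatonic triads of F minor (harmonic minor): F minor (i), G diminished (ii°), Ab augmented (III+), Bb minor (iv), C major (V), Db major (VI), E diminished (vii°).
Diatonic triads of E major: E major (I), F# minor (ii), G# minor (iii), A major (IV), B major (V), C# minor (vi), D# diminished (vii°).
No triad has the same root and quality in both keys.

0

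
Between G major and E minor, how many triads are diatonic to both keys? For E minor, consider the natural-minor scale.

7

Diatonic triads of G major: G (I), Am (ii), Bm (iii), C (IV), D (V), Em (vi), F#dim (vii°).
Diatonic triads of E minor (natural minor): Em (i), F#dim (ii°), G (III), Am (iv), Bm (v), C (VI), D (VII).
Matching root and quality in both lists: G, Am, Bm, C, D, Em, F#dim.
That gives 7 common triads.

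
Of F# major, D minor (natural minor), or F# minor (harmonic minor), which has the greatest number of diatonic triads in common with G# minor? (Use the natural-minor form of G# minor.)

Triads of G# minor (natural minor): G#m (i), A#dim (ii°), B (III), C#m (iv), D#m (v), E (VI), F# (VII).
F# major shares 4: G#m, B, D#m, F#.
D minor (natural minor) shares 0: none.
F# minor (harmonic minor) shares 0: none.
The most common triads (4) are shared with F# major.

F# major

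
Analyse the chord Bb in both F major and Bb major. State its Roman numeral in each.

IV in F major; I in Bb major

The scale of F major is F G A Bb C D E; Bb is degree 4, and the triad built there (Bb-D-F) is major, so it is IV.
The scale of Bb major is Bb C D Eb F G A; Bb is degree 1, and the triad built there (Bb-D-F) is major, so it is I.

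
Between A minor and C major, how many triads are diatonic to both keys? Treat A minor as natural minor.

7

Diatonic triads of A minor (natural minor): Am (i), Bdim (ii°), C (III), Dm (iv), Em (v), F (VI), G (VII).
Diatonic triads of C major: C (I), Dm (ii), Em (iii), F (IV), G (V), Am (vi), Bdim (vii°).
Matching root and quality in both lists: Am, Bdim, C, Dm, Em, F, G.
That gives 7 common triads.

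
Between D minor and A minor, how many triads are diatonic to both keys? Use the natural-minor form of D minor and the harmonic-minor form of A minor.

3

Diatonic triads of D minor (natural minor): Dm (i), Edim (ii°), F (III), Gm (iv), Am (v), Bb (VI), C (VII).
Diatonic triads of A minor (harmonic minor): Am (i), Bdim (ii°), Caug (III+), Dm (iv), E (V), F (VI), G#dim (vii°).
Matching root and quality in both lists: Dm, F, Am.
That gives 3 common triads.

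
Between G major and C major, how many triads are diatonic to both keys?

Diatonic triads of G major: G (I), Am (ii), Bm (iii), C (IV), D (V), Em (vi), F#dim (vii°).
Diatonic triads of C major: C (I), Dm (ii), Em (iii), F (IV), G (V), Am (vi), Bdim (vii°).
Matching root and quality in both lists: G, Am, C, Em.
That gives 4 common triads.

4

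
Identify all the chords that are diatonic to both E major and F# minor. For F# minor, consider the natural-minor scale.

Triads in E major: E major (I), F# minor (ii), G# minor (iii), A major (IV), B major (V), C# minor (vi), D# diminished (vii°).
Triads in F# minor (natural minor): F# minor (i), G# diminished (ii°), A major (III), B minor (iv), C# minor (v), D major (VI), E major (VII).
Shared triads with their functions: E major (I in E major, VII in F# minor); F# minor (ii in E major, i in F# minor); A major (IV in E major, III in F# minor); C# minor (vi in E major, v in F# minor).

E, F#m, A, C#m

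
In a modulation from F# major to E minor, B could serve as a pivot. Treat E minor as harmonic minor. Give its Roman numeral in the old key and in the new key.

IV in F# major; V in E minor

The scale of F# major is F# G# A# B C# D# E#; B is degree 4, and the triad built there (B-D#-F#) is major, so it is IV.
The scale of E minor (harmonic minor) is E F# G A B C D#; B is degree 5, and the triad built there (B-D#-F#) is major, so it is V.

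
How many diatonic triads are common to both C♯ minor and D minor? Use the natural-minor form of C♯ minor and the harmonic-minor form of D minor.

Diatonic triads of C♯ minor (natural minor): C♯ minor (i), D♯ diminished (ii°), E major (III), F♯ minor (iv), G♯ minor (v), A major (VI), B major (VII).
Diatonic triads of D minor (harmonic minor): D minor (i), E diminished (ii°), F augmented (III+), G minor (iv), A major (V), B♭ major (VI), C♯ diminished (vii°).
Matching root and quality in both lists: A major.
That gives 1 common triad.

1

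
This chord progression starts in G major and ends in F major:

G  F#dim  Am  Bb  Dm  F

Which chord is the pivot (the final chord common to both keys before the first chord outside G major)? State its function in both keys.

Am — ii in G major, iii in F major

Chords diatonic to G major: G, Am, Bm, C, D, Em, F#dim.
Reading the progression, the first chord not in that set is Bb, so the modulation leaves G major there.
The chord immediately before Bb is Am, which is diatonic to both keys: ii in G major and iii in F major.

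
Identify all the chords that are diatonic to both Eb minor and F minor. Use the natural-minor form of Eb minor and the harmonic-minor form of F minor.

Triads in Eb minor (natural minor): Eb minor (i), F diminished (ii°), Gb major (III), Ab minor (iv), Bb minor (v), Cb major (VI), Db major (VII).
Triads in F minor (harmonic minor): F minor (i), G diminished (ii°), Ab augmented (III+), Bb minor (iv), C major (V), Db major (VI), E diminished (vii°).
Shared triads with their functions: Bb minor (v in Eb minor, iv in F minor); Db major (VII in Eb minor, VI in F minor).

Bbm, Db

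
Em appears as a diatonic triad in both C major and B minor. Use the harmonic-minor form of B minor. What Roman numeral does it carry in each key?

The scale of C major is C D E F G A B; E is degree 3, and the triad built there (E-G-B) is minor, so it is iii.
The scale of B minor (harmonic minor) is B C# D E F# G A#; E is degree 4, and the triad built there (E-G-B) is minor, so it is iv.

iii in C major; iv in B minor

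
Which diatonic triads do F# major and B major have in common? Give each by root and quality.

Triads in F# major: F# major (I), G# minor (ii), A# minor (iii), B major (IV), C# major (V), D# minor (vi), E# diminished (vii°).
Triads in B major: B major (I), C# minor (ii), D# minor (iii), E major (IV), F# major (V), G# minor (vi), A# diminished (vii°).
Shared triads with their functions: F# major (I in F# major, V in B major); G# minor (ii in F# major, vi in B major); B major (IV in F# major, I in B major); D# minor (vi in F# major, iii in B major).

F#, G#m, B, D#m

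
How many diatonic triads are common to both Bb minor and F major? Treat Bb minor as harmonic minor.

1

Diatonic triads of Bb minor (harmonic minor): Bbm (i), Cdim (ii°), Dbaug (III+), Ebm (iv), F (V), Gb (VI), Adim (vii°).
Diatonic triads of F major: F (I), Gm (ii), Am (iii), Bb (IV), C (V), Dm (vi), Edim (vii°).
Matching root and quality in both lists: F.
That gives 1 common triad.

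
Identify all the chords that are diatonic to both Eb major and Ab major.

Eb, Fm, Ab, Cm

Triads in Eb major: Eb (I), Fm (ii), Gm (iii), Ab (IV), Bb (V), Cm (vi), Ddim (vii°).
Triads in Ab major: Ab (I), Bbm (ii), Cm (iii), Db (IV), Eb (V), Fm (vi), Gdim (vii°).
Shared triads with their functions: Eb (I in Eb major, V in Ab major); Fm (ii in Eb major, vi in Ab major); Ab (IV in Eb major, I in Ab major); Cm (vi in Eb major, iii in Ab major).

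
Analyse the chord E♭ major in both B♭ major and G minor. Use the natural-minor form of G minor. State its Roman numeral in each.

IV in B♭ major; VI in G minor

The scale of B♭ major is B♭ C D E♭ F G A; E♭ is degree 4, and the triad built there (E♭-G-B♭) is major, so it is IV.
The scale of G minor (natural minor) is G A B♭ C D E♭ F; E♭ is degree 6, and the triad built there (E♭-G-B♭) is major, so it is VI.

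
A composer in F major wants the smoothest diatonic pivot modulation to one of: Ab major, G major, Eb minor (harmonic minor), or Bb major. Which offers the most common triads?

Bb major

Triads of F major: F (I), Gm (ii), Am (iii), Bb (IV), C (V), Dm (vi), Edim (vii°).
Ab major shares 0: none.
G major shares 2: Am, C.
Eb minor (harmonic minor) shares 1: Bb.
Bb major shares 4: F, Gm, Bb, Dm.
The most common triads (4) are shared with Bb major.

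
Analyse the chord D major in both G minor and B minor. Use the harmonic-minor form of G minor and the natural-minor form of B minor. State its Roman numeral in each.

V in G minor; III in B minor

The scale of G minor (harmonic minor) is G A Bb C D Eb F#; D is degree 5, and the triad built there (D-F#-A) is major, so it is V.
The scale of B minor (natural minor) is B C# D E F# G A; D is degree 3, and the triad built there (D-F#-A) is major, so it is III.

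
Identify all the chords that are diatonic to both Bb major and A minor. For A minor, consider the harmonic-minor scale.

Triads in Bb major: Bb major (I), C minor (ii), D minor (iii), Eb major (IV), F major (V), G minor (vi), A diminished (vii°).
Triads in A minor (harmonic minor): A minor (i), B diminished (ii°), C augmented (III+), D minor (iv), E major (V), F major (VI), G# diminished (vii°).
Shared triads with their functions: D minor (iii in Bb major, iv in A minor); F major (V in Bb major, VI in A minor).

Dm, F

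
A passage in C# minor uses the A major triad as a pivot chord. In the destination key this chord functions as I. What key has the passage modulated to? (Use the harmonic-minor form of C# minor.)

The numeral I denotes a major triad on scale degree 1. With A on degree 1, the tonic of the new key is A.
Degree 1 carries a major triad in major keys, so the destination is A major.
Check: the diatonic triads of A major are A (I), Bm (ii), C#m (iii), D (IV), E (V), F#m (vi), G#dim (vii°) — A major is indeed I.

A major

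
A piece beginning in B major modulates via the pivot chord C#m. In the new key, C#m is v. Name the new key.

The numeral v denotes a minor triad on scale degree 5. With C# on degree 5, the tonic of the new key is F#.
Degree 5 carries a minor triad in natural-minor keys, so the destination is F# minor.
Check: the diatonic triads of F# minor (natural minor) are F#m (i), G#dim (ii°), A (III), Bm (iv), C#m (v), D (VI), E (VII) — C#m is indeed v.

F# minor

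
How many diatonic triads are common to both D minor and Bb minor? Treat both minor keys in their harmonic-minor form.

0

Diatonic triads of D minor (harmonic minor): Dm (i), Edim (ii°), Faug (III+), Gm (iv), A (V), Bb (VI), C#dim (vii°).
Diatonic triads of Bb minor (harmonic minor): Bbm (i), Cdim (ii°), Dbaug (III+), Ebm (iv), F (V), Gb (VI), Adim (vii°).
No triad has the same root and quality in both keys.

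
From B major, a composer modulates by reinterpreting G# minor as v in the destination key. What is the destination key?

C# minor

The numeral v denotes a minor triad on scale degree 5. With G# on degree 5, the tonic of the new key is C#.
Degree 5 carries a minor triad in natural-minor keys, so the destination is C# minor.
Check: the diatonic triads of C# minor (natural minor) are C#m (i), D#dim (ii°), E (III), F#m (iv), G#m (v), A (VI), B (VII) — G# minor is indeed v.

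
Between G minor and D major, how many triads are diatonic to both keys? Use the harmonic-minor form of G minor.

Diatonic triads of G minor (harmonic minor): Gm (i), Adim (ii°), Bbaug (III+), Cm (iv), D (V), Eb (VI), F#dim (vii°).
Diatonic triads of D major: D (I), Em (ii), F#m (iii), G (IV), A (V), Bm (vi), C#dim (vii°).
Matching root and quality in both lists: D.
That gives 1 common triad.

1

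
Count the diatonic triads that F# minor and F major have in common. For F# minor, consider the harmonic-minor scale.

Diatonic triads of F# minor (harmonic minor): F#m (i), G#dim (ii°), Aaug (III+), Bm (iv), C# (V), D (VI), E#dim (vii°).
Diatonic triads of F major: F (I), Gm (ii), Am (iii), Bb (IV), C (V), Dm (vi), Edim (vii°).
No triad has the same root and quality in both keys.

0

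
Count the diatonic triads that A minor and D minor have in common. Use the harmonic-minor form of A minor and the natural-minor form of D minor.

3

Diatonic triads of A minor (harmonic minor): A minor (i), B diminished (ii°), C augmented (III+), D minor (iv), E major (V), F major (VI), G# diminished (vii°).
Diatonic triads of D minor (natural minor): D minor (i), E diminished (ii°), F major (III), G minor (iv), A minor (v), Bb major (VI), C major (VII).
Matching root and quality in both lists: A minor, D minor, F major.
That gives 3 common triads.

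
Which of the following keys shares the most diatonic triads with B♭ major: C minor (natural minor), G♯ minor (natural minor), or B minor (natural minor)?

Triads of B♭ major: B♭ major (I), C minor (ii), D minor (iii), E♭ major (IV), F major (V), G minor (vi), A diminished (vii°).
C minor (natural minor) shares 4: B♭, Cm, E♭, Gm.
G♯ minor (natural minor) shares 0: none.
B minor (natural minor) shares 0: none.
The most common triads (4) are shared with C minor.

C minor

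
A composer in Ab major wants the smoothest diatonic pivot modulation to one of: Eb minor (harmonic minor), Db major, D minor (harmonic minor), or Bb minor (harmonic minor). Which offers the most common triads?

Db major

Triads of Ab major: Ab major (I), Bb minor (ii), C minor (iii), Db major (IV), Eb major (V), F minor (vi), G diminished (vii°).
Eb minor (harmonic minor) shares 0: none.
Db major shares 4: Ab, Bbm, Db, Fm.
D minor (harmonic minor) shares 0: none.
Bb minor (harmonic minor) shares 1: Bbm.
The most common triads (4) are shared with Db major.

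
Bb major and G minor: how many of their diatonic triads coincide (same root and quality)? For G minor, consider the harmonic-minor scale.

Diatonic triads of Bb major: Bb (I), Cm (ii), Dm (iii), Eb (IV), F (V), Gm (vi), Adim (vii°).
Diatonic triads of G minor (harmonic minor): Gm (i), Adim (ii°), Bbaug (III+), Cm (iv), D (V), Eb (VI), F#dim (vii°).
Matching root and quality in both lists: Cm, Eb, Gm, Adim.
That gives 4 common triads.

4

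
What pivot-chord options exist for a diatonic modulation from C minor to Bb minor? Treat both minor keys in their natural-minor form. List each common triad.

Triads in C minor (natural minor): Cm (i), Ddim (ii°), Eb (III), Fm (iv), Gm (v), Ab (VI), Bb (VII).
Triads in Bb minor (natural minor): Bbm (i), Cdim (ii°), Db (III), Ebm (iv), Fm (v), Gb (VI), Ab (VII).
Shared triads with their functions: Fm (iv in C minor, v in Bb minor); Ab (VI in C minor, VII in Bb minor).

Fm, Ab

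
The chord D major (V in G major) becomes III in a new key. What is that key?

The numeral III denotes a major triad on scale degree 3. With D on degree 3, the tonic of the new key is B.
Degree 3 carries a major triad in natural-minor keys, so the destination is B minor.
Check: the diatonic triads of B minor (natural minor) are Bm (i), C#dim (ii°), D (III), Em (iv), F#m (v), G (VI), A (VII) — D major is indeed III.

B minor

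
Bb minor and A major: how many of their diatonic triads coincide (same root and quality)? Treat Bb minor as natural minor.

0

Diatonic triads of Bb minor (natural minor): Bbm (i), Cdim (ii°), Db (III), Ebm (iv), Fm (v), Gb (VI), Ab (VII).
Diatonic triads of A major: A (I), Bm (ii), C#m (iii), D (IV), E (V), F#m (vi), G#dim (vii°).
No triad has the same root and quality in both keys.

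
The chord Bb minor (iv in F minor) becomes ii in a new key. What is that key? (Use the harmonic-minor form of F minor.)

Ab major

The numeral ii denotes a minor triad on scale degree 2. With Bb on degree 2, the tonic of the new key is Ab.
Degree 2 carries a minor triad in major keys, so the destination is Ab major.
Check: the diatonic triads of Ab major are Ab (I), Bbm (ii), Cm (iii), Db (IV), Eb (V), Fm (vi), Gdim (vii°) — Bb minor is indeed ii.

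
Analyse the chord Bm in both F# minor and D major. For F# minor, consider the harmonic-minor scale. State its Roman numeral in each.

iv in F# minor; vi in D major

The scale of F# minor (harmonic minor) is F# G# A B C# D E#; B is degree 4, and the triad built there (B-D-F#) is minor, so it is iv.
The scale of D major is D E F# G A B C#; B is degree 6, and the triad built there (B-D-F#) is minor, so it is vi.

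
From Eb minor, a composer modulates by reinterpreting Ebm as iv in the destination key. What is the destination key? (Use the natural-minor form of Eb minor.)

Bb minor

The numeral iv denotes a minor triad on scale degree 4. With Eb on degree 4, the tonic of the new key is Bb.
Degree 4 carries a minor triad in minor keys, so the destination is Bb minor.
Check: the diatonic triads of Bb minor (natural minor) are Bbm (i), Cdim (ii°), Db (III), Ebm (iv), Fm (v), Gb (VI), Ab (VII) — Ebm is indeed iv.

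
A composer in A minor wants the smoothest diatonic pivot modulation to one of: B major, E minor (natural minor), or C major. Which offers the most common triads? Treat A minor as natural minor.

C major

Triads of A minor (natural minor): Am (i), Bdim (ii°), C (III), Dm (iv), Em (v), F (VI), G (VII).
B major shares 0: none.
E minor (natural minor) shares 4: Am, C, Em, G.
C major shares 7: Am, Bdim, C, Dm, Em, F, G.
The most common triads (7) are shared with C major.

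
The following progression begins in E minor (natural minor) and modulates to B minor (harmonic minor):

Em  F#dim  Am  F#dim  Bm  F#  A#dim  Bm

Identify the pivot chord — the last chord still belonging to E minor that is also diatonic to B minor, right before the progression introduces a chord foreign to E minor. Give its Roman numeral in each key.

Chords diatonic to E minor: Em, F#dim, G, Am, Bm, C, D.
Reading the progression, the first chord not in that set is F#, so the modulation leaves E minor there.
The chord immediately before F# is Bm, which is diatonic to both keys: v in E minor and i in B minor.

Bm — v in E minor, i in B minor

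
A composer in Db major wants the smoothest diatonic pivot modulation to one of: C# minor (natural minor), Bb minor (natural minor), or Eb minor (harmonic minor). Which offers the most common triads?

Triads of Db major: Db major (I), Eb minor (ii), F minor (iii), Gb major (IV), Ab major (V), Bb minor (vi), C diminished (vii°).
C# minor (natural minor) shares 0: none.
Bb minor (natural minor) shares 7: Db, Ebm, Fm, Gb, Ab, Bbm, Cdim.
Eb minor (harmonic minor) shares 1: Ebm.
The most common triads (7) are shared with Bb minor.

Bb minor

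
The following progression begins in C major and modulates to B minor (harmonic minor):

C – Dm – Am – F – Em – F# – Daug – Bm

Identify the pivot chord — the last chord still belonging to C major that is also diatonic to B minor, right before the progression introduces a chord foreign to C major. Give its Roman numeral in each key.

Chords diatonic to C major: C, Dm, Em, F, G, Am, Bdim.
Reading the progression, the first chord not in that set is F#, so the modulation leaves C major there.
The chord immediately before F# is Em, which is diatonic to both keys: iii in C major and iv in B minor.

Em — iii in C major, iv in B minor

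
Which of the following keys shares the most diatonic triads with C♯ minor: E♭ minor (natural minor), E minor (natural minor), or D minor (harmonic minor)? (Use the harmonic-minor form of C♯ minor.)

D minor

Triads of C♯ minor (harmonic minor): C♯m (i), D♯dim (ii°), Eaug (III+), F♯m (iv), G♯ (V), A (VI), B♯dim (vii°).
E♭ minor (natural minor) shares 0: none.
E minor (natural minor) shares 0: none.
D minor (harmonic minor) shares 1: A.
The most common triads (1) are shared with D minor.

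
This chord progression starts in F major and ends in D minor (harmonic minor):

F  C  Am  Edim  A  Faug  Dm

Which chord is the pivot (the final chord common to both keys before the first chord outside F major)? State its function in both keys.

Edim — vii° in F major, ii° in D minor

Chords diatonic to F major: F, Gm, Am, Bb, C, Dm, Edim.
Reading the progression, the first chord not in that set is A, so the modulation leaves F major there.
The chord immediately before A is Edim, which is diatonic to both keys: vii° in F major and ii° in D minor.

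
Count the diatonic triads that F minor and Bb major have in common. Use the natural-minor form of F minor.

2

Diatonic triads of F minor (natural minor): Fm (i), Gdim (ii°), Ab (III), Bbm (iv), Cm (v), Db (VI), Eb (VII).
Diatonic triads of Bb major: Bb (I), Cm (ii), Dm (iii), Eb (IV), F (V), Gm (vi), Adim (vii°).
Matching root and quality in both lists: Cm, Eb.
That gives 2 common triads.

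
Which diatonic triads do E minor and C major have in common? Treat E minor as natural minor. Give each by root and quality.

Em, G, Am, C

Triads in E minor (natural minor): E minor (i), F♯ diminished (ii°), G major (III), A minor (iv), B minor (v), C major (VI), D major (VII).
Triads in C major: C major (I), D minor (ii), E minor (iii), F major (IV), G major (V), A minor (vi), B diminished (vii°).
Shared triads with their functions: E minor (i in E minor, iii in C major); G major (III in E minor, V in C major); A minor (iv in E minor, vi in C major); C major (VI in E minor, I in C major).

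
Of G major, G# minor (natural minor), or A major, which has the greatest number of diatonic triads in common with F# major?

Triads of F# major: F# major (I), G# minor (ii), A# minor (iii), B major (IV), C# major (V), D# minor (vi), E# diminished (vii°).
G major shares 0: none.
G# minor (natural minor) shares 4: F#, G#m, B, D#m.
A major shares 0: none.
The most common triads (4) are shared with G# minor.

G# minor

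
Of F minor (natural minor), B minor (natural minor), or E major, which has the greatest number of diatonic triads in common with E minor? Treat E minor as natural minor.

B minor

Triads of E minor (natural minor): E minor (i), F♯ diminished (ii°), G major (III), A minor (iv), B minor (v), C major (VI), D major (VII).
F minor (natural minor) shares 0: none.
B minor (natural minor) shares 4: Em, G, Bm, D.
E major shares 0: none.
The most common triads (4) are shared with B minor.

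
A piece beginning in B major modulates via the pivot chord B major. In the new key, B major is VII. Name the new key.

The numeral VII denotes a major triad on scale degree 7. With B on degree 7, the tonic of the new key is C♯.
Degree 7 carries a major triad in natural-minor keys, so the destination is C♯ minor.
Check: the diatonic triads of C♯ minor (natural minor) are C♯m (i), D♯dim (ii°), E (III), F♯m (iv), G♯m (v), A (VI), B (VII) — B major is indeed VII.

C♯ minor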